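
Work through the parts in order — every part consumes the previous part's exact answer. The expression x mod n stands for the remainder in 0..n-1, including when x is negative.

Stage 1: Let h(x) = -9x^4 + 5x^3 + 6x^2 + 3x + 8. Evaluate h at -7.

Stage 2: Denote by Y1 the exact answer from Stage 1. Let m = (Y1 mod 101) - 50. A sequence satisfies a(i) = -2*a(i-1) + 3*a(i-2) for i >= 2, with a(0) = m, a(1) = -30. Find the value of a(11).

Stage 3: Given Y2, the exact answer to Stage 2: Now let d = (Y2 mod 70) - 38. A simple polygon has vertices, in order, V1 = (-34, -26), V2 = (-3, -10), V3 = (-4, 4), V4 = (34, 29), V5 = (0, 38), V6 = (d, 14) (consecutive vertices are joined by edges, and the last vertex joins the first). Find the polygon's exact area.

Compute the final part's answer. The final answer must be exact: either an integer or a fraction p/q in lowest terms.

1631

Stage 1: -9*(-7)^4 + 5*(-7)^3 + 6*(-7)^2 + 3*(-7)^1 + 8 = (-21609) + (-1715) + (294) + (-21) + (8) = -23043; answer -23043
Stage 2: Y1 = -23043; m = 36; a(2) = -2*(-30) + 3*(36) = 168; iterating: a(2)=168, a(3)=-426, a(4)=1356, a(5)=-3990, a(6)=12048, a(7)=-36066, a(8)=108276, a(9)=-324750, a(10)=974328, a(11)=-2922906; answer -2922906
Stage 3: Y2 = -2922906; d = -24; cross terms: (-34*-10 - -3*-26)=262, (-3*4 - -4*-10)=-52, (-4*29 - 34*4)=-252, (34*38 - 0*29)=1292, (0*14 - -24*38)=912, (-24*-26 - -34*14)=1100; twice the area = |3262| = 3262; area = 1631; answer 1631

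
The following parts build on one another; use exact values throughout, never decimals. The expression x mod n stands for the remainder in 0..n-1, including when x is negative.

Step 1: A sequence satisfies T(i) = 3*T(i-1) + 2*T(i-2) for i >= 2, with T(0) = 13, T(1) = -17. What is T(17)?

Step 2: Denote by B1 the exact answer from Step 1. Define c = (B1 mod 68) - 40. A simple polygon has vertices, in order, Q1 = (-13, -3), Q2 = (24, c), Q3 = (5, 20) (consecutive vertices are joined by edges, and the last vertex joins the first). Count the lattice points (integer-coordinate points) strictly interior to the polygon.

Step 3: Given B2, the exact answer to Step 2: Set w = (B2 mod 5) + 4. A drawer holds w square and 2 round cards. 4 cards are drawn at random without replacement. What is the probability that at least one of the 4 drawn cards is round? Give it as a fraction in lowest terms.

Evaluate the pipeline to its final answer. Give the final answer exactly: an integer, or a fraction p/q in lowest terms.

Step 1: T(2) = 3*(-17) + 2*(13) = -25; iterating: T(2)=-25, T(3)=-109, T(4)=-377, T(5)=-1349, T(6)=-4801, T(7)=-17101, T(8)=-60905, T(9)=-216917, T(10)=-772561, T(11)=-2751517, T(12)=-9799673, T(13)=-34902053, T(14)=-124305505, T(15)=-442720621, T(16)=-1576772873, T(17)=-5615759861; answer -5615759861
Step 2: B1 = -5615759861; c = -29; cross terms: (-13*-29 - 24*-3)=449, (24*20 - 5*-29)=625, (5*-3 - -13*20)=245; twice the area = |1319| = 1319; area = 1319/2; boundary points = 1 + 1 + 1 = 3; strictly interior points = area - boundary/2 + 1 = 659; answer 659
Step 3: B2 = 659; w = 8; total draws C(10,4) = 210; complement C(8,4) = 70; favorable 210 - 70 = 140; P = 2/3; answer 2/3

2/3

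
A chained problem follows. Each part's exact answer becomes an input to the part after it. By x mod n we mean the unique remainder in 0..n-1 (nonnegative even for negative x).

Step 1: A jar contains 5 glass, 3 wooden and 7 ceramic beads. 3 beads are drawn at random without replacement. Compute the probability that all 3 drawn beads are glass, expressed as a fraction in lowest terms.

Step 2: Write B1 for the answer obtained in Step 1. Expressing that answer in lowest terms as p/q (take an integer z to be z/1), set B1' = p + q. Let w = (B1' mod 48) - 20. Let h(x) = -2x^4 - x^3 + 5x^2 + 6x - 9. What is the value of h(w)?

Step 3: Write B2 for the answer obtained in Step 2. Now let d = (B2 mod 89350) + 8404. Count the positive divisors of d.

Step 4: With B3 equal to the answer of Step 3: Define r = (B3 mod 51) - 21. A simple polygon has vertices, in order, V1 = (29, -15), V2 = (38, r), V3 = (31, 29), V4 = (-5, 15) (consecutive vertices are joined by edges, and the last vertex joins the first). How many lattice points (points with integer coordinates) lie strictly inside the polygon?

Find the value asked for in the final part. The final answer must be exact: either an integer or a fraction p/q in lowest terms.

Step 1: total draws C(15,3) = 455; favorable C(5,3) = 10; P = 2/91; answer 2/91
Step 2: B1 = 2/91; threaded value p + q = 93; w = 25; -2*(25)^4 - 1*(25)^3 + 5*(25)^2 + 6*(25)^1 - 9 = (-781250) + (-15625) + (3125) + (150) + (-9) = -793609; answer -793609
Step 3: B2 = -793609; d = 18945; 18945 = 3^2 * 5 * 421; number of divisors = (2+1) * (1+1) * (1+1) = 12; answer 12
Step 4: B3 = 12; r = -9; cross terms: (29*-9 - 38*-15)=309, (38*29 - 31*-9)=1381, (31*15 - -5*29)=610, (-5*-15 - 29*15)=-360; twice the area = |1940| = 1940; area = 970; boundary points = 3 + 1 + 2 + 2 = 8; strictly interior points = area - boundary/2 + 1 = 967; answer 967

967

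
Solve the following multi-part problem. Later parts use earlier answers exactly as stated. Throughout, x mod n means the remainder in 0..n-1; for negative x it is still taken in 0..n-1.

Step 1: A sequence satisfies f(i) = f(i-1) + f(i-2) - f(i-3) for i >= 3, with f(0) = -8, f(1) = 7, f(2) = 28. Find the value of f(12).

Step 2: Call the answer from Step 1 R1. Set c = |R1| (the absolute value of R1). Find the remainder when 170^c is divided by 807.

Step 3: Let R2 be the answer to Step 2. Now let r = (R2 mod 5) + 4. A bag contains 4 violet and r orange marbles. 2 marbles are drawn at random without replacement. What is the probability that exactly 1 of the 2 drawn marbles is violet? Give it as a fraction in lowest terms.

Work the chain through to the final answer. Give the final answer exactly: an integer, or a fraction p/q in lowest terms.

28/55

Step 1: f(3) = 1*(28) + 1*(7) - 1*(-8) = 43; iterating: f(3)=43, f(4)=64, f(5)=79, f(6)=100, f(7)=115, f(8)=136, f(9)=151, f(10)=172, f(11)=187, f(12)=208; answer 208
Step 2: R1 = 208; c = 208; squarings mod 807: 170^1=170, 170^2=655, 170^4=508, 170^8=631, 170^16=310, 170^32=67, 170^64=454, 170^128=331; 170^208 = 170^16 * 170^64 * 170^128 = 58 (mod 807); answer 58
Step 3: R2 = 58; r = 7; total draws C(11,2) = 55; favorable C(4,1)*C(7,1) = 28; P = 28/55; answer 28/55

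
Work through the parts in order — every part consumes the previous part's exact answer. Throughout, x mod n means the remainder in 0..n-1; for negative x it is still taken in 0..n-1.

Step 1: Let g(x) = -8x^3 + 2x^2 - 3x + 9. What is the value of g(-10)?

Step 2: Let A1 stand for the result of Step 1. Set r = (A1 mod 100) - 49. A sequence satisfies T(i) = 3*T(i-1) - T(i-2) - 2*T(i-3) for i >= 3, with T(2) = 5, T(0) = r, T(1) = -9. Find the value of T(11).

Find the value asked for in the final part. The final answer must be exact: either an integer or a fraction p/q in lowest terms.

42209

Step 1: -8*(-10)^3 + 2*(-10)^2 - 3*(-10)^1 + 9 = (8000) + (200) + (30) + (9) = 8239; answer 8239
Step 2: A1 = 8239; r = -10; T(3) = 3*(5) - 1*(-9) - 2*(-10) = 44; iterating: T(3)=44, T(4)=145, T(5)=381, T(6)=910, T(7)=2059, T(8)=4505, T(9)=9636, T(10)=20285, T(11)=42209; answer 42209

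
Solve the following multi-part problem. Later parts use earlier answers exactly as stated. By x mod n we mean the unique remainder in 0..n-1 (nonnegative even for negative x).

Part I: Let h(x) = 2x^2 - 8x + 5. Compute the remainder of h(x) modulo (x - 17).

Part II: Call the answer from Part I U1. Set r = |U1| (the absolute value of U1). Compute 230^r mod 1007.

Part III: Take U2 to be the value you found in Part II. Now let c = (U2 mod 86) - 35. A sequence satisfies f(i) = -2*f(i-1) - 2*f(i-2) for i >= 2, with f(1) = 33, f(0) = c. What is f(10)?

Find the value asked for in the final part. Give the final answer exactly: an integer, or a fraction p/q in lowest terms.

-2336

Part I: remainder = value at the root: 2*(17)^2 - 8*(17)^1 + 5 = (578) + (-136) + (5) = 447; answer 447
Part II: U1 = 447; r = 447; squarings mod 1007: 230^1=230, 230^2=536, 230^4=301, 230^8=978, 230^16=841, 230^32=367, 230^64=758, 230^128=574, 230^256=187; 230^447 = 230^1 * 230^2 * 230^4 * 230^8 * 230^16 * 230^32 * 230^128 * 230^256 = 677 (mod 1007); answer 677
Part III: U2 = 677; c = 40; f(2) = -2*(33) - 2*(40) = -146; iterating: f(2)=-146, f(3)=226, f(4)=-160, f(5)=-132, f(6)=584, f(7)=-904, f(8)=640, f(9)=528, f(10)=-2336; answer -2336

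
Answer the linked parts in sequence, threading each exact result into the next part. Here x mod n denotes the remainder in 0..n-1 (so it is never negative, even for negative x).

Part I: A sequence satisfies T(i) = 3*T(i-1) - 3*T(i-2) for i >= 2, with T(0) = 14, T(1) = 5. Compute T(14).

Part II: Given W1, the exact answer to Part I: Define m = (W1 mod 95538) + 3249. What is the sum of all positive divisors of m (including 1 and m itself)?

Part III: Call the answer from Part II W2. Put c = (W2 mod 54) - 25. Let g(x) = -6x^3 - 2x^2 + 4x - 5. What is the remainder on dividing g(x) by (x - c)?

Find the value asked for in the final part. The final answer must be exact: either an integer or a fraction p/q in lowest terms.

Part I: T(2) = 3*(5) - 3*(14) = -27; iterating: T(2)=-27, T(3)=-96, T(4)=-207, T(5)=-333, T(6)=-378, T(7)=-135, T(8)=729, T(9)=2592, T(10)=5589, T(11)=8991, T(12)=10206, T(13)=3645, T(14)=-19683; answer -19683
Part II: W1 = -19683; m = 79104; 79104 = 2^8 * 3 * 103; sigma = (1 + 2 + 4 + 8 + 16 + 32 + 64 + 128 + 256) * (1 + 3) * (1 + 103) = 511 * 4 * 104 = 212576; answer 212576
Part III: W2 = 212576; c = 7; remainder = value at the root: -6*(7)^3 - 2*(7)^2 + 4*(7)^1 - 5 = (-2058) + (-98) + (28) + (-5) = -2133; answer -2133

-2133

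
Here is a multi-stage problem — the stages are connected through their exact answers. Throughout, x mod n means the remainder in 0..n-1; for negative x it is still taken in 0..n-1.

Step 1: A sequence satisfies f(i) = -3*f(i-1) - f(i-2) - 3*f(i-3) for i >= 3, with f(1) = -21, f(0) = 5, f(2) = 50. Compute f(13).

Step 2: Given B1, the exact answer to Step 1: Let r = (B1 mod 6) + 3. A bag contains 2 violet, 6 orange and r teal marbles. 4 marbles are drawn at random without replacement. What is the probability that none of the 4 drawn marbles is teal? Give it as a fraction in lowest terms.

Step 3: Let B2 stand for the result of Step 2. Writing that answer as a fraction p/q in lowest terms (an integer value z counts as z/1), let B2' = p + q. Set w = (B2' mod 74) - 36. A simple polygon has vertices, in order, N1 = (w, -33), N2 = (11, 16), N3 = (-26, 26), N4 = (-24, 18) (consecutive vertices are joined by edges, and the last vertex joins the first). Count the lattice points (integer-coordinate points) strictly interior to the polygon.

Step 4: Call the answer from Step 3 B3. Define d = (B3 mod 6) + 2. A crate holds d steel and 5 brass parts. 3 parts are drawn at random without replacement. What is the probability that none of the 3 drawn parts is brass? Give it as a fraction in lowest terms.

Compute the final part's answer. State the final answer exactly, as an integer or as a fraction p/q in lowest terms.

Step 1: f(3) = -3*(50) - 1*(-21) - 3*(5) = -144; iterating: f(3)=-144, f(4)=445, f(5)=-1341, f(6)=4010, f(7)=-12024, f(8)=36085, f(9)=-108261, f(10)=324770, f(11)=-974304, f(12)=2922925, f(13)=-8768781; answer -8768781
Step 2: B1 = -8768781; r = 6; total draws C(14,4) = 1001; favorable C(8,4) = 70; P = 10/143; answer 10/143
Step 3: B2 = 10/143; threaded value p + q = 153; w = -31; cross terms: (-31*16 - 11*-33)=-133, (11*26 - -26*16)=702, (-26*18 - -24*26)=156, (-24*-33 - -31*18)=1350; twice the area = |2075| = 2075; area = 2075/2; boundary points = 7 + 1 + 2 + 1 = 11; strictly interior points = area - boundary/2 + 1 = 1033; answer 1033
Step 4: B3 = 1033; d = 3; total draws C(8,3) = 56; favorable C(3,3) = 1; P = 1/56; answer 1/56

1/56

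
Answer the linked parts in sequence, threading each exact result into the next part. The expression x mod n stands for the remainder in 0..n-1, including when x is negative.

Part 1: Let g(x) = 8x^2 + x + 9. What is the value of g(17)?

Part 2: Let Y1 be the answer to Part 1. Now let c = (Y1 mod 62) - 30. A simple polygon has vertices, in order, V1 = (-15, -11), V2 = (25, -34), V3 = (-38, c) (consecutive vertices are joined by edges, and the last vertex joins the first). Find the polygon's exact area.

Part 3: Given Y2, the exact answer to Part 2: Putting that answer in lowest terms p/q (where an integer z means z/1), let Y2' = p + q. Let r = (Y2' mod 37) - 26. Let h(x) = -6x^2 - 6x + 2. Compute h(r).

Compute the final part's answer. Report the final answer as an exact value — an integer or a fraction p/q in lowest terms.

-70

Part 1: 8*(17)^2 + 1*(17)^1 + 9 = (2312) + (17) + (9) = 2338; answer 2338
Part 2: Y1 = 2338; c = 14; cross terms: (-15*-34 - 25*-11)=785, (25*14 - -38*-34)=-942, (-38*-11 - -15*14)=628; twice the area = |471| = 471; area = 471/2; answer 471/2
Part 3: Y2 = 471/2; threaded value p + q = 473; r = 3; -6*(3)^2 - 6*(3)^1 + 2 = (-54) + (-18) + (2) = -70; answer -70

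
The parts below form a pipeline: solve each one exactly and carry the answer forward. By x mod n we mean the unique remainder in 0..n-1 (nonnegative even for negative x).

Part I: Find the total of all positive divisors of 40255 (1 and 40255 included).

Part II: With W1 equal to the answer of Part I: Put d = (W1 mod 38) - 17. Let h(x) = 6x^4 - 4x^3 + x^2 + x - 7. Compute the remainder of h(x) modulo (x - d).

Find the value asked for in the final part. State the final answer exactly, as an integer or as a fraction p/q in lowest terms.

Part I: 40255 = 5 * 83 * 97; sigma = (1 + 5) * (1 + 83) * (1 + 97) = 6 * 84 * 98 = 49392; answer 49392
Part II: W1 = 49392; d = 13; remainder = value at the root: 6*(13)^4 - 4*(13)^3 + 1*(13)^2 + 1*(13)^1 - 7 = (171366) + (-8788) + (169) + (13) + (-7) = 162753; answer 162753

162753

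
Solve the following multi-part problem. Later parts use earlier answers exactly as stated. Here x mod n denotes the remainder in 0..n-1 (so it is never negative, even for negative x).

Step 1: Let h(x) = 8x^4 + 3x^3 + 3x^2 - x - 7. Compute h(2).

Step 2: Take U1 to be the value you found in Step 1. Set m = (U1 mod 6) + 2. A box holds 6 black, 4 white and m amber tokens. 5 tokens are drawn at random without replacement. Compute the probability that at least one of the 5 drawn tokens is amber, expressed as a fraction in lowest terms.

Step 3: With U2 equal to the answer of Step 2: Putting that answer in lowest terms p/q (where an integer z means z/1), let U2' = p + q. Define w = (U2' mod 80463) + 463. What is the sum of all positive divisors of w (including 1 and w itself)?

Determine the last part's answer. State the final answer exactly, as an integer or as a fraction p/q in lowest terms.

2040

Step 1: 8*(2)^4 + 3*(2)^3 + 3*(2)^2 - 1*(2)^1 - 7 = (128) + (24) + (12) + (-2) + (-7) = 155; answer 155
Step 2: U1 = 155; m = 7; total draws C(17,5) = 6188; complement C(10,5) = 252; favorable 6188 - 252 = 5936; P = 212/221; answer 212/221
Step 3: U2 = 212/221; threaded value p + q = 433; w = 896; 896 = 2^7 * 7; sigma = (1 + 2 + 4 + 8 + 16 + 32 + 64 + 128) * (1 + 7) = 255 * 8 = 2040; answer 2040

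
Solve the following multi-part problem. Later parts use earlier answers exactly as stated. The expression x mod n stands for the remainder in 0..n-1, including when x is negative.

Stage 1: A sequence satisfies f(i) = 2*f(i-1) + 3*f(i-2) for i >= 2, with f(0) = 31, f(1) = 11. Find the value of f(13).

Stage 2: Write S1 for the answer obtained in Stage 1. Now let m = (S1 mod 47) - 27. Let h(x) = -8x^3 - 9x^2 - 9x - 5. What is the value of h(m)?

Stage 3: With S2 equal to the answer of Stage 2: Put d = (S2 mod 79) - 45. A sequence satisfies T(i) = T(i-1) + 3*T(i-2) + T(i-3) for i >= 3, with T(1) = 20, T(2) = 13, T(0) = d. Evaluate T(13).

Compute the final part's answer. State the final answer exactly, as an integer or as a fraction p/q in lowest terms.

408680

Stage 1: f(2) = 2*(11) + 3*(31) = 115; iterating: f(2)=115, f(3)=263, f(4)=871, f(5)=2531, f(6)=7675, f(7)=22943, f(8)=68911, f(9)=206651, f(10)=620035, f(11)=1860023, f(12)=5580151, f(13)=16740371; answer 16740371
Stage 2: S1 = 16740371; m = -22; -8*(-22)^3 - 9*(-22)^2 - 9*(-22)^1 - 5 = (85184) + (-4356) + (198) + (-5) = 81021; answer 81021
Stage 3: S2 = 81021; d = 1; T(3) = 1*(13) + 3*(20) + 1*(1) = 74; iterating: T(3)=74, T(4)=133, T(5)=368, T(6)=841, T(7)=2078, T(8)=4969, T(9)=12044, T(10)=29029, T(11)=70130, T(12)=169261, T(13)=408680; answer 408680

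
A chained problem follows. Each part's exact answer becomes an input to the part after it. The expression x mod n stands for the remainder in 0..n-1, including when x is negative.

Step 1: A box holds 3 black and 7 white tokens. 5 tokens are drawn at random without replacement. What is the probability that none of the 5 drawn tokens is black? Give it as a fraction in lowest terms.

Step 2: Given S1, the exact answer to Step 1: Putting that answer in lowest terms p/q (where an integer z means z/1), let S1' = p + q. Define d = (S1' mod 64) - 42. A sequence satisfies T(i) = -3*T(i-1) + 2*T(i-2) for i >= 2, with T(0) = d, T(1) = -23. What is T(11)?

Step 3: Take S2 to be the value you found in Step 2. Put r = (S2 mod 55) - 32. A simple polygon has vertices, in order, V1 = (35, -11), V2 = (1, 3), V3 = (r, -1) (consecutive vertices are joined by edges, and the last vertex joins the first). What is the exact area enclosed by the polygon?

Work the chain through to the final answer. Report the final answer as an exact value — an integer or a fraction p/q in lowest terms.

299

Step 1: total draws C(10,5) = 252; favorable C(7,5) = 21; P = 1/12; answer 1/12
Step 2: S1 = 1/12; threaded value p + q = 13; d = -29; T(2) = -3*(-23) + 2*(-29) = 11; iterating: T(2)=11, T(3)=-79, T(4)=259, T(5)=-935, T(6)=3323, T(7)=-11839, T(8)=42163, T(9)=-150167, T(10)=534827, T(11)=-1904815; answer -1904815
Step 3: S2 = -1904815; r = -32; cross terms: (35*3 - 1*-11)=116, (1*-1 - -32*3)=95, (-32*-11 - 35*-1)=387; twice the area = |598| = 598; area = 299; answer 299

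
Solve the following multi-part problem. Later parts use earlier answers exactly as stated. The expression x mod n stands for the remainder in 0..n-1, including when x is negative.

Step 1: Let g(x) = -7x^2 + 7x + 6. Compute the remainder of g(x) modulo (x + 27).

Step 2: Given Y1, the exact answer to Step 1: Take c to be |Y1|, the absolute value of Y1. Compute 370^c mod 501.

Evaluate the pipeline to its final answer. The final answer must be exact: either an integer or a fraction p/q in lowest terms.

Step 1: remainder = value at the root: -7*(-27)^2 + 7*(-27)^1 + 6 = (-5103) + (-189) + (6) = -5286; answer -5286
Step 2: Y1 = -5286; c = 5286; squarings mod 501: 370^1=370, 370^2=127, 370^4=97, 370^8=391, 370^16=76, 370^32=265, 370^64=85, 370^128=211, 370^256=433, 370^512=115, 370^1024=199, 370^2048=22, 370^4096=484; 370^5286 = 370^2 * 370^4 * 370^32 * 370^128 * 370^1024 * 370^4096 = 124 (mod 501); answer 124

124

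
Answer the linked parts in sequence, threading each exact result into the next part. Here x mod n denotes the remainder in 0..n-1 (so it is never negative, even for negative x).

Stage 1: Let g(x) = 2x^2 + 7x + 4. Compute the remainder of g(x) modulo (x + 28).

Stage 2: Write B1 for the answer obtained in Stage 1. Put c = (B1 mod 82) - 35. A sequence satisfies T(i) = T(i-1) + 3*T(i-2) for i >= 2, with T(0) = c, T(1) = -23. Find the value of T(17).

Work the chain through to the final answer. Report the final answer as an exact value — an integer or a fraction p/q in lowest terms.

Stage 1: remainder = value at the root: 2*(-28)^2 + 7*(-28)^1 + 4 = (1568) + (-196) + (4) = 1376; answer 1376
Stage 2: B1 = 1376; c = 29; T(2) = 1*(-23) + 3*(29) = 64; iterating: T(2)=64, T(3)=-5, T(4)=187, T(5)=172, T(6)=733, T(7)=1249, T(8)=3448, T(9)=7195, T(10)=17539, T(11)=39124, T(12)=91741, T(13)=209113, T(14)=484336, T(15)=1111675, T(16)=2564683, T(17)=5899708; answer 5899708

5899708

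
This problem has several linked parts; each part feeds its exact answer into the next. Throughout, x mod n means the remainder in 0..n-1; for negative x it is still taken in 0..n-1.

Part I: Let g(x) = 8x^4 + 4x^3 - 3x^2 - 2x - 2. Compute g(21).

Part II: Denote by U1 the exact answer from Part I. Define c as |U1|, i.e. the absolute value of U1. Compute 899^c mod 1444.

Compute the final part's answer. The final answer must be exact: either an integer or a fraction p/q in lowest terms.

Part I: 8*(21)^4 + 4*(21)^3 - 3*(21)^2 - 2*(21)^1 - 2 = (1555848) + (37044) + (-1323) + (-42) + (-2) = 1591525; answer 1591525
Part II: U1 = 1591525; c = 1591525; squarings mod 1444: 899^1=899, 899^2=1005, 899^4=669, 899^8=1365, 899^16=465, 899^32=1069, 899^64=557, 899^128=1233, 899^256=1201, 899^512=1289, 899^1024=921, 899^2048=613, 899^4096=329, 899^8192=1385, 899^16384=593, 899^32768=757, 899^65536=1225, 899^131072=309, 899^262144=177, 899^524288=1005, 899^1048576=669; 899^1591525 = 899^1 * 899^4 * 899^32 * 899^64 * 899^128 * 899^2048 * 899^16384 * 899^524288 * 899^1048576 = 443 (mod 1444); answer 443

443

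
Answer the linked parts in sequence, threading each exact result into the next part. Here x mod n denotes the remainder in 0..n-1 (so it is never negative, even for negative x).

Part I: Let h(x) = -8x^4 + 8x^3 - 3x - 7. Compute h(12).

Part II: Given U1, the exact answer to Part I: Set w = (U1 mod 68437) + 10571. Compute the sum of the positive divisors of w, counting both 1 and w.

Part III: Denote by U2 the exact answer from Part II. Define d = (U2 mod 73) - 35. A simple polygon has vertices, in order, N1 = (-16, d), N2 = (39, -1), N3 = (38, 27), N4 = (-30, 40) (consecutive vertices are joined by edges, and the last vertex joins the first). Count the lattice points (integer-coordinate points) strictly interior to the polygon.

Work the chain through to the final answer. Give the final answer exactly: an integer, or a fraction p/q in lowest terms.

1416

Part I: -8*(12)^4 + 8*(12)^3 - 3*(12)^1 - 7 = (-165888) + (13824) + (-36) + (-7) = -152107; answer -152107
Part II: U1 = -152107; w = 63775; 63775 = 5^2 * 2551; sigma = (1 + 5 + 25) * (1 + 2551) = 31 * 2552 = 79112; answer 79112
Part III: U2 = 79112; d = 18; cross terms: (-16*-1 - 39*18)=-686, (39*27 - 38*-1)=1091, (38*40 - -30*27)=2330, (-30*18 - -16*40)=100; twice the area = |2835| = 2835; area = 2835/2; boundary points = 1 + 1 + 1 + 2 = 5; strictly interior points = area - boundary/2 + 1 = 1416; answer 1416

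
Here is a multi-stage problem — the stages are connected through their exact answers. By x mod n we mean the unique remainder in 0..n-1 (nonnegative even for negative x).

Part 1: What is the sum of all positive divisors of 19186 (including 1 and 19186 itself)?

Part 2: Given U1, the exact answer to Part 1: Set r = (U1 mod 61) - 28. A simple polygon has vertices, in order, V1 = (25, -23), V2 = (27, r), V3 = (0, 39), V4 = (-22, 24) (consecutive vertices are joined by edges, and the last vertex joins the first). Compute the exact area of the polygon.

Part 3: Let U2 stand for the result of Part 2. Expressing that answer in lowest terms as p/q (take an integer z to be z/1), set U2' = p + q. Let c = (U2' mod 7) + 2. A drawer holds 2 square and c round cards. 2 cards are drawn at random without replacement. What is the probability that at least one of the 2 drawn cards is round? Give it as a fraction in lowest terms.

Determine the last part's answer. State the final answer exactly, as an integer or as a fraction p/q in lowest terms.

Part 1: 19186 = 2 * 53 * 181; sigma = (1 + 2) * (1 + 53) * (1 + 181) = 3 * 54 * 182 = 29484; answer 29484
Part 2: U1 = 29484; r = -7; cross terms: (25*-7 - 27*-23)=446, (27*39 - 0*-7)=1053, (0*24 - -22*39)=858, (-22*-23 - 25*24)=-94; twice the area = |2263| = 2263; area = 2263/2; answer 2263/2
Part 3: U2 = 2263/2; threaded value p + q = 2265; c = 6; total draws C(8,2) = 28; complement C(2,2) = 1; favorable 28 - 1 = 27; P = 27/28; answer 27/28

27/28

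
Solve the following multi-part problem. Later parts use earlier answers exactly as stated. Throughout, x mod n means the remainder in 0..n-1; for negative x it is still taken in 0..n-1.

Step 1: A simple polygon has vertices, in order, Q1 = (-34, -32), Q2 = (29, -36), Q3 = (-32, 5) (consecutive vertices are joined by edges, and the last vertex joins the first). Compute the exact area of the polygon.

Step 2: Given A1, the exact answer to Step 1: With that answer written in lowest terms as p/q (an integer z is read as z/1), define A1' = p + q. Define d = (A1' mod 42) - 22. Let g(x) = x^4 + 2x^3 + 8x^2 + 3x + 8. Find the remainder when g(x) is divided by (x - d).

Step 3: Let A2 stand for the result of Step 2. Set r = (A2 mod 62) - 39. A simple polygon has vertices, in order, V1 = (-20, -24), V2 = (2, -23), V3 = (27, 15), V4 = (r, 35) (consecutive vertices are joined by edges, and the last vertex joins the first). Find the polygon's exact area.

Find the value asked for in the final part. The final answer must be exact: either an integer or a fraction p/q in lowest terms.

Step 1: cross terms: (-34*-36 - 29*-32)=2152, (29*5 - -32*-36)=-1007, (-32*-32 - -34*5)=1194; twice the area = |2339| = 2339; area = 2339/2; answer 2339/2
Step 2: A1 = 2339/2; threaded value p + q = 2341; d = 9; remainder = value at the root: 1*(9)^4 + 2*(9)^3 + 8*(9)^2 + 3*(9)^1 + 8 = (6561) + (1458) + (648) + (27) + (8) = 8702; answer 8702
Step 3: A2 = 8702; r = -17; cross terms: (-20*-23 - 2*-24)=508, (2*15 - 27*-23)=651, (27*35 - -17*15)=1200, (-17*-24 - -20*35)=1108; twice the area = |3467| = 3467; area = 3467/2; answer 3467/2

3467/2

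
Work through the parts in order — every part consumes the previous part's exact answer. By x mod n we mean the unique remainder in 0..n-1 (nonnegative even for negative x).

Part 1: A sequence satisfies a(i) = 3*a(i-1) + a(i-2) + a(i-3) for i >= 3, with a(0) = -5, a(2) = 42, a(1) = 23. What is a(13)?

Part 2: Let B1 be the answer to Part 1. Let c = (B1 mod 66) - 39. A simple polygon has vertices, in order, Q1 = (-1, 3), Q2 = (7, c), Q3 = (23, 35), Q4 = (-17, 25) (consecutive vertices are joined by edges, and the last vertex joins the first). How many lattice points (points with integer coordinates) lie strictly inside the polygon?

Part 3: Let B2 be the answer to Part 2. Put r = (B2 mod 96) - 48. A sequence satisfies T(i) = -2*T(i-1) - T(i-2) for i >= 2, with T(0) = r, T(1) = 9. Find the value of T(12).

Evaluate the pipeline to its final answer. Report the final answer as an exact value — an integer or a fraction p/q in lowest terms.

90

Part 1: a(3) = 3*(42) + 1*(23) + 1*(-5) = 144; iterating: a(3)=144, a(4)=497, a(5)=1677, a(6)=5672, a(7)=19190, a(8)=64919, a(9)=219619, a(10)=742966, a(11)=2513436, a(12)=8502893, a(13)=28765081; answer 28765081
Part 2: B1 = 28765081; c = -2; cross terms: (-1*-2 - 7*3)=-19, (7*35 - 23*-2)=291, (23*25 - -17*35)=1170, (-17*3 - -1*25)=-26; twice the area = |1416| = 1416; area = 708; boundary points = 1 + 1 + 10 + 2 = 14; strictly interior points = area - boundary/2 + 1 = 702; answer 702
Part 3: B2 = 702; r = -18; T(2) = -2*(9) - 1*(-18) = 0; iterating: T(2)=0, T(3)=-9, T(4)=18, T(5)=-27, T(6)=36, T(7)=-45, T(8)=54, T(9)=-63, T(10)=72, T(11)=-81, T(12)=90; answer 90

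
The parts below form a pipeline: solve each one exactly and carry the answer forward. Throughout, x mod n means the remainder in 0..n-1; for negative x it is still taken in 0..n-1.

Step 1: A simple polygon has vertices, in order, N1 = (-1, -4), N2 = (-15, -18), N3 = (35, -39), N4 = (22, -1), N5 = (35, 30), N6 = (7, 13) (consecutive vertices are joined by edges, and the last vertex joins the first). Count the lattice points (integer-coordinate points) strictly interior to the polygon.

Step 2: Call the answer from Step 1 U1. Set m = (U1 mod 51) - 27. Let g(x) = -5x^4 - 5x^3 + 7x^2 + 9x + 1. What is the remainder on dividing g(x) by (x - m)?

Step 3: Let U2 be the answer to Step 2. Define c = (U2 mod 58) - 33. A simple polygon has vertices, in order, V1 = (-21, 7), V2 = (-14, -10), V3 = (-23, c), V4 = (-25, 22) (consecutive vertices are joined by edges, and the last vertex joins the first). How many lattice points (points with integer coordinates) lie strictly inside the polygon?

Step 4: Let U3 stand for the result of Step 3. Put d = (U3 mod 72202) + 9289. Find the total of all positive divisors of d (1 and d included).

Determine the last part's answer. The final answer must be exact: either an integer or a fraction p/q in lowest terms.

Step 1: cross terms: (-1*-18 - -15*-4)=-42, (-15*-39 - 35*-18)=1215, (35*-1 - 22*-39)=823, (22*30 - 35*-1)=695, (35*13 - 7*30)=245, (7*-4 - -1*13)=-15; twice the area = |2921| = 2921; area = 2921/2; boundary points = 14 + 1 + 1 + 1 + 1 + 1 = 19; strictly interior points = area - boundary/2 + 1 = 1452; answer 1452
Step 2: U1 = 1452; m = -3; remainder = value at the root: -5*(-3)^4 - 5*(-3)^3 + 7*(-3)^2 + 9*(-3)^1 + 1 = (-405) + (135) + (63) + (-27) + (1) = -233; answer -233
Step 3: U2 = -233; c = 24; cross terms: (-21*-10 - -14*7)=308, (-14*24 - -23*-10)=-566, (-23*22 - -25*24)=94, (-25*7 - -21*22)=287; twice the area = |123| = 123; area = 123/2; boundary points = 1 + 1 + 2 + 1 = 5; strictly interior points = area - boundary/2 + 1 = 60; answer 60
Step 4: U3 = 60; d = 9349; 9349 is prime, so its only divisors are 1 and 9349; sigma = 1 + 9349 = 9350; answer 9350

9350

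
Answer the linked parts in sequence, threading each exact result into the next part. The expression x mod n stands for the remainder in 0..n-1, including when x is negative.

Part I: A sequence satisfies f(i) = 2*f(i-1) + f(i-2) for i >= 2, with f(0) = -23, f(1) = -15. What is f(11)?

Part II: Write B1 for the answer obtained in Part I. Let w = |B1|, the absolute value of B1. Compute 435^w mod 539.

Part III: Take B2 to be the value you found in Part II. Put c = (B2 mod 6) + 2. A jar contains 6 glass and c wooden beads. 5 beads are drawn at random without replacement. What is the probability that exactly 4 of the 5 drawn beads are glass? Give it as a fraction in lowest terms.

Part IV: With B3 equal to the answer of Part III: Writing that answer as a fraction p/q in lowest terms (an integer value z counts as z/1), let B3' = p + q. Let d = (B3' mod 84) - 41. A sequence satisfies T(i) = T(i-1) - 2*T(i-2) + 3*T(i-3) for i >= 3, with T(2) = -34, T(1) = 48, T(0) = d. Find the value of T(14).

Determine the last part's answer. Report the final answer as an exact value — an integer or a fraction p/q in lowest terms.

Part I: f(2) = 2*(-15) + 1*(-23) = -53; iterating: f(2)=-53, f(3)=-121, f(4)=-295, f(5)=-711, f(6)=-1717, f(7)=-4145, f(8)=-10007, f(9)=-24159, f(10)=-58325, f(11)=-140809; answer -140809
Part II: B1 = -140809; w = 140809; squarings mod 539: 435^1=435, 435^2=36, 435^4=218, 435^8=92, 435^16=379, 435^32=267, 435^64=141, 435^128=477, 435^256=71, 435^512=190, 435^1024=526, 435^2048=169, 435^4096=533, 435^8192=36, 435^16384=218, 435^32768=92, 435^65536=379, 435^131072=267; 435^140809 = 435^1 * 435^8 * 435^512 * 435^1024 * 435^8192 * 435^131072 = 365 (mod 539); answer 365
Part III: B2 = 365; c = 7; total draws C(13,5) = 1287; favorable C(6,4)*C(7,1) = 105; P = 35/429; answer 35/429
Part IV: B3 = 35/429; threaded value p + q = 464; d = 3; T(3) = 1*(-34) - 2*(48) + 3*(3) = -121; iterating: T(3)=-121, T(4)=91, T(5)=231, T(6)=-314, T(7)=-503, T(8)=818, T(9)=882, T(10)=-2263, T(11)=-1573, T(12)=5599, T(13)=1956, T(14)=-13961; answer -13961

-13961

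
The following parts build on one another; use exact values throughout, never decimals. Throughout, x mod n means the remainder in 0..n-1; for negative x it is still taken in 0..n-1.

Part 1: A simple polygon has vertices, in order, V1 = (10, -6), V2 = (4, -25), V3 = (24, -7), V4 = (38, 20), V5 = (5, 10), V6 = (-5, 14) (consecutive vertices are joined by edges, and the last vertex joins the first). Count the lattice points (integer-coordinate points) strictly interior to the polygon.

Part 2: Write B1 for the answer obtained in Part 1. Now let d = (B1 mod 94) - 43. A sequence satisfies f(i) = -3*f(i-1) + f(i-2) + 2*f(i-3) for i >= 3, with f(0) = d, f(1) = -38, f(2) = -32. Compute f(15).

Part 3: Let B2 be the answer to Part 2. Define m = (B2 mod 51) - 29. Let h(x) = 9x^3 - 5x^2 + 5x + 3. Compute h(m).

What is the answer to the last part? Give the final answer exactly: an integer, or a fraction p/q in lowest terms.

Part 1: cross terms: (10*-25 - 4*-6)=-226, (4*-7 - 24*-25)=572, (24*20 - 38*-7)=746, (38*10 - 5*20)=280, (5*14 - -5*10)=120, (-5*-6 - 10*14)=-110; twice the area = |1382| = 1382; area = 691; boundary points = 1 + 2 + 1 + 1 + 2 + 5 = 12; strictly interior points = area - boundary/2 + 1 = 686; answer 686
Part 2: B1 = 686; d = -15; f(3) = -3*(-32) + 1*(-38) + 2*(-15) = 28; iterating: f(3)=28, f(4)=-192, f(5)=540, f(6)=-1756, f(7)=5424, f(8)=-16948, f(9)=52756, f(10)=-164368, f(11)=511964, f(12)=-1594748, f(13)=4967472, f(14)=-15473236, f(15)=48197684; answer 48197684
Part 3: B2 = 48197684; m = 3; 9*(3)^3 - 5*(3)^2 + 5*(3)^1 + 3 = (243) + (-45) + (15) + (3) = 216; answer 216

216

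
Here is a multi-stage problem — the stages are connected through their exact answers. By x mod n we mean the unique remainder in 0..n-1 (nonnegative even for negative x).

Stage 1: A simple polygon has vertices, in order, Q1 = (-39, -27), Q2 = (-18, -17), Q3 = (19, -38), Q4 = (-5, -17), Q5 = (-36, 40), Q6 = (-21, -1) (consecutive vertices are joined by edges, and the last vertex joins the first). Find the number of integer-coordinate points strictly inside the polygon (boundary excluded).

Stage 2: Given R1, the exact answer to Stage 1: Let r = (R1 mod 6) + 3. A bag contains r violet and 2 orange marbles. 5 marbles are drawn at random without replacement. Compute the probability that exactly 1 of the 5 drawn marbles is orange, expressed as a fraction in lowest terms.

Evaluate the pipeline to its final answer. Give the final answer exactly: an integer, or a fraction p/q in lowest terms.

5/9

Stage 1: cross terms: (-39*-17 - -18*-27)=177, (-18*-38 - 19*-17)=1007, (19*-17 - -5*-38)=-513, (-5*40 - -36*-17)=-812, (-36*-1 - -21*40)=876, (-21*-27 - -39*-1)=528; twice the area = |1263| = 1263; area = 1263/2; boundary points = 1 + 1 + 3 + 1 + 1 + 2 = 9; strictly interior points = area - boundary/2 + 1 = 628; answer 628
Stage 2: R1 = 628; r = 7; total draws C(9,5) = 126; favorable C(2,1)*C(7,4) = 70; P = 5/9; answer 5/9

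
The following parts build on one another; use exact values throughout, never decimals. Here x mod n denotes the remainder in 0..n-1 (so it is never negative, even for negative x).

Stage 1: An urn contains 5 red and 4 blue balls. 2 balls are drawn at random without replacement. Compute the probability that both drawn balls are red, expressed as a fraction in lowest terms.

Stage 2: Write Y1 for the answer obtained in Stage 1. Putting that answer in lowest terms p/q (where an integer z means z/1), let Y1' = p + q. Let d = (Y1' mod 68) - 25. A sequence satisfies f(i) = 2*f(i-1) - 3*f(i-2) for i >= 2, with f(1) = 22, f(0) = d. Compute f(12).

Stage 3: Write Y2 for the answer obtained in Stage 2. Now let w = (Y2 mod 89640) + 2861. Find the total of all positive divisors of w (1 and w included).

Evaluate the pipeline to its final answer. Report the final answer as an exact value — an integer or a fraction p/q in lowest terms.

80804

Stage 1: total draws C(9,2) = 36; favorable C(5,2) = 10; P = 5/18; answer 5/18
Stage 2: Y1 = 5/18; threaded value p + q = 23; d = -2; f(2) = 2*(22) - 3*(-2) = 50; iterating: f(2)=50, f(3)=34, f(4)=-82, f(5)=-266, f(6)=-286, f(7)=226, f(8)=1310, f(9)=1942, f(10)=-46, f(11)=-5918, f(12)=-11698; answer -11698
Stage 3: Y2 = -11698; w = 80803; 80803 is prime, so its only divisors are 1 and 80803; sigma = 1 + 80803 = 80804; answer 80804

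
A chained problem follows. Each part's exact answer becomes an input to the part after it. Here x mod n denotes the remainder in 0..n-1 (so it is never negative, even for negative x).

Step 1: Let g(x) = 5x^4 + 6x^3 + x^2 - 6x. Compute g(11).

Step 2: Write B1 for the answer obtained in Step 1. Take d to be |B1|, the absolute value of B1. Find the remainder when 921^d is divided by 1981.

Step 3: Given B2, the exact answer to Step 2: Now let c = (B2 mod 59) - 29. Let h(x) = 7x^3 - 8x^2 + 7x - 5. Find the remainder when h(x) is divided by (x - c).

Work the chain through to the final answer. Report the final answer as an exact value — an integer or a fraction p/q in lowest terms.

38353

Step 1: 5*(11)^4 + 6*(11)^3 + 1*(11)^2 - 6*(11)^1 = (73205) + (7986) + (121) + (-66) = 81246; answer 81246
Step 2: B1 = 81246; d = 81246; squarings mod 1981: 921^1=921, 921^2=373, 921^4=459, 921^8=695, 921^16=1642, 921^32=23, 921^64=529, 921^128=520, 921^256=984, 921^512=1528, 921^1024=1166, 921^2048=590, 921^4096=1425, 921^8192=100, 921^16384=95, 921^32768=1101, 921^65536=1810; 921^81246 = 921^2 * 921^4 * 921^8 * 921^16 * 921^64 * 921^256 * 921^1024 * 921^2048 * 921^4096 * 921^8192 * 921^65536 = 1758 (mod 1981); answer 1758
Step 3: B2 = 1758; c = 18; remainder = value at the root: 7*(18)^3 - 8*(18)^2 + 7*(18)^1 - 5 = (40824) + (-2592) + (126) + (-5) = 38353; answer 38353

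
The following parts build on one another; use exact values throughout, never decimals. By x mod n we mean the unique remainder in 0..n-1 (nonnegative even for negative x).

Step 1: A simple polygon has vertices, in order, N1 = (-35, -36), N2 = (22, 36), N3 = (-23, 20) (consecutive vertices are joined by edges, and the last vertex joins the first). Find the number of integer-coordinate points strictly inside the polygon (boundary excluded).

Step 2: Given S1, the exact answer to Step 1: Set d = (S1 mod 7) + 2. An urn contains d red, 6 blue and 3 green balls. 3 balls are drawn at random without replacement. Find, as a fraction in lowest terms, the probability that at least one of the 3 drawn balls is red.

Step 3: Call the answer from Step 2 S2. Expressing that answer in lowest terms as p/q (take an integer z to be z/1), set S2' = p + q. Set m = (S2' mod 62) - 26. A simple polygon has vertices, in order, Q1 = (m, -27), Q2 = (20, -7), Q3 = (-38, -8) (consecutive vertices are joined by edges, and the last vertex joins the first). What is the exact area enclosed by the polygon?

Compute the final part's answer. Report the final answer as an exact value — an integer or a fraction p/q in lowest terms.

Step 1: cross terms: (-35*36 - 22*-36)=-468, (22*20 - -23*36)=1268, (-23*-36 - -35*20)=1528; twice the area = |2328| = 2328; area = 1164; boundary points = 3 + 1 + 4 = 8; strictly interior points = area - boundary/2 + 1 = 1161; answer 1161
Step 2: S1 = 1161; d = 8; total draws C(17,3) = 680; complement C(9,3) = 84; favorable 680 - 84 = 596; P = 149/170; answer 149/170
Step 3: S2 = 149/170; threaded value p + q = 319; m = -17; cross terms: (-17*-7 - 20*-27)=659, (20*-8 - -38*-7)=-426, (-38*-27 - -17*-8)=890; twice the area = |1123| = 1123; area = 1123/2; answer 1123/2

1123/2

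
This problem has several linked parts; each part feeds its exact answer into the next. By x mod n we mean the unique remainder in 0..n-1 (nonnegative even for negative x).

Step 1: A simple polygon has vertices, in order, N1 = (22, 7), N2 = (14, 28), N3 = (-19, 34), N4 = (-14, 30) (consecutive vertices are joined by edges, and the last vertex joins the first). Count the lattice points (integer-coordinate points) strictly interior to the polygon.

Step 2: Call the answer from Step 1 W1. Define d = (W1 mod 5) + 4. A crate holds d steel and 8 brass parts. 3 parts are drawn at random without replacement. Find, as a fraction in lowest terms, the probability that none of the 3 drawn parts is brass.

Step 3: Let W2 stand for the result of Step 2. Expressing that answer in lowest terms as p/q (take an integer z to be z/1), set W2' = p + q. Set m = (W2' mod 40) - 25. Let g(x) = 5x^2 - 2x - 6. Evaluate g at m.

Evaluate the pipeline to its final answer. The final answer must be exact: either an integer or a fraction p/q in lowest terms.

417

Step 1: cross terms: (22*28 - 14*7)=518, (14*34 - -19*28)=1008, (-19*30 - -14*34)=-94, (-14*7 - 22*30)=-758; twice the area = |674| = 674; area = 337; boundary points = 1 + 3 + 1 + 1 = 6; strictly interior points = area - boundary/2 + 1 = 335; answer 335
Step 2: W1 = 335; d = 4; total draws C(12,3) = 220; favorable C(4,3) = 4; P = 1/55; answer 1/55
Step 3: W2 = 1/55; threaded value p + q = 56; m = -9; 5*(-9)^2 - 2*(-9)^1 - 6 = (405) + (18) + (-6) = 417; answer 417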